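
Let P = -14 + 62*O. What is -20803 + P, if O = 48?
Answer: -17841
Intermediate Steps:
P = 2962 (P = -14 + 62*48 = -14 + 2976 = 2962)
-20803 + P = -20803 + 2962 = -17841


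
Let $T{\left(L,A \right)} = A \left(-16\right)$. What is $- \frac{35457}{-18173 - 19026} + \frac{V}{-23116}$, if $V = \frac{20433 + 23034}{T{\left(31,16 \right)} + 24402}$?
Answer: $\frac{19789024464819}{20762954260264} \approx 0.95309$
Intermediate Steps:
$T{\left(L,A \right)} = - 16 A$
$V = \frac{43467}{24146}$ ($V = \frac{20433 + 23034}{\left(-16\right) 16 + 24402} = \frac{43467}{-256 + 24402} = \frac{43467}{24146} \approx 1.8002$)
$- \frac{35457}{-18173 - 19026} + \frac{V}{-23116} = - \frac{35457}{-18173 - 19026} + \frac{43467}{24146 \left(-23116\right)} = - \frac{35457}{-18173 - 19026} + \frac{43467}{24146} \left(- \frac{1}{23116}\right) = - \frac{35457}{-37199} - \frac{43467}{558158936} = \left(-35457\right) \left(- \frac{1}{37199}\right) - \frac{43467}{558158936} = \frac{35457}{37199} - \frac{43467}{558158936} = \frac{19789024464819}{20762954260264}$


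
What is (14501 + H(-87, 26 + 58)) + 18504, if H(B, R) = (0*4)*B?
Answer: 33005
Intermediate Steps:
H(B, R) = 0 (H(B, R) = 0*B = 0)
(14501 + H(-87, 26 + 58)) + 18504 = (14501 + 0) + 18504 = 14501 + 18504 = 33005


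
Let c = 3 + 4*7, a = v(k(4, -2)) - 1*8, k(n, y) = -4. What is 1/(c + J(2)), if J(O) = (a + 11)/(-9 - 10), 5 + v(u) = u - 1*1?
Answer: 19/596 ≈ 0.031879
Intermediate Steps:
v(u) = -6 + u (v(u) = -5 + (u - 1*1) = -5 + (u - 1) = -5 + (-1 + u) = -6 + u)
a = -18 (a = (-6 - 4) - 1*8 = -10 - 8 = -18)
J(O) = 7/19 (J(O) = (-18 + 11)/(-9 - 10) = -7/(-19) = -7*(-1/19) = 7/19)
c = 31 (c = 3 + 28 = 31)
1/(c + J(2)) = 1/(31 + 7/19) = 1/(596/19) = 19/596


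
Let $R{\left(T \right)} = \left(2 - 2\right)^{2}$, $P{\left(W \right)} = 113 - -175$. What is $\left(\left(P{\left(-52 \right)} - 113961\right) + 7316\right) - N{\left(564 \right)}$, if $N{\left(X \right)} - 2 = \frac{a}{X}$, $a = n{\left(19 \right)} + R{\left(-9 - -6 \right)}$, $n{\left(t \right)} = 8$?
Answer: $- \frac{14996621}{141} \approx -1.0636 \cdot 10^{5}$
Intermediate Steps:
$P{\left(W \right)} = 288$ ($P{\left(W \right)} = 113 + 175 = 288$)
$R{\left(T \right)} = 0$ ($R{\left(T \right)} = 0^{2} = 0$)
$a = 8$ ($a = 8 + 0 = 8$)
$N{\left(X \right)} = 2 + \frac{8}{X}$
$\left(\left(P{\left(-52 \right)} - 113961\right) + 7316\right) - N{\left(564 \right)} = \left(\left(288 - 113961\right) + 7316\right) - \left(2 + \frac{8}{564}\right) = \left(-113673 + 7316\right) - \left(2 + 8 \cdot \frac{1}{564}\right) = -106357 - \left(2 + \frac{2}{141}\right) = -106357 - \frac{284}{141} = - \frac{14996621}{141}$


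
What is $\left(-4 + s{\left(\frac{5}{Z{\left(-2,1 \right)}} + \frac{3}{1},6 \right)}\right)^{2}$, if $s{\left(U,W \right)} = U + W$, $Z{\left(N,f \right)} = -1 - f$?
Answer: $\frac{25}{4} \approx 6.25$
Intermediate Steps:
$\left(-4 + s{\left(\frac{5}{Z{\left(-2,1 \right)}} + \frac{3}{1},6 \right)}\right)^{2} = \left(-4 + \left(\left(\frac{5}{-1 - 1} + \frac{3}{1}\right) + 6\right)\right)^{2} = \left(-4 + \left(\left(\frac{5}{-1 - 1} + 3 \cdot 1\right) + 6\right)\right)^{2} = \left(-4 + \left(\left(\frac{5}{-2} + 3\right) + 6\right)\right)^{2} = \left(-4 + \left(\left(5 \left(- \frac{1}{2}\right) + 3\right) + 6\right)\right)^{2} = \left(-4 + \left(\left(- \frac{5}{2} + 3\right) + 6\right)\right)^{2} = \left(-4 + \left(\frac{1}{2} + 6\right)\right)^{2} = \left(-4 + \frac{13}{2}\right)^{2} = \left(\frac{5}{2}\right)^{2} = \frac{25}{4}$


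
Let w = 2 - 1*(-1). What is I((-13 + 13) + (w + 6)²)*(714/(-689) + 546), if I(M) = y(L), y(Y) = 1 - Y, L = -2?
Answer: 1126440/689 ≈ 1634.9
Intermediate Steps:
w = 3 (w = 2 + 1 = 3)
I(M) = 3 (I(M) = 1 - 1*(-2) = 1 + 2 = 3)
I((-13 + 13) + (w + 6)²)*(714/(-689) + 546) = 3*(714/(-689) + 546) = 3*(714*(-1/689) + 546) = 3*(-714/689 + 546) = 3*(375480/689) = 1126440/689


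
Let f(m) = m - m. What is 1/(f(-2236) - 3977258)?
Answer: -1/3977258 ≈ -2.5143e-7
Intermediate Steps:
f(m) = 0
1/(f(-2236) - 3977258) = 1/(0 - 3977258) = 1/(-3977258) = -1/3977258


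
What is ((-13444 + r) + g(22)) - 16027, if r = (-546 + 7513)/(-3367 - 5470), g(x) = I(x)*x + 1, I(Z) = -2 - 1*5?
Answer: -261794255/8837 ≈ -29625.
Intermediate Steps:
I(Z) = -7 (I(Z) = -2 - 5 = -7)
g(x) = 1 - 7*x (g(x) = -7*x + 1 = 1 - 7*x)
r = -6967/8837 (r = 6967/(-8837) = 6967*(-1/8837) = -6967/8837 ≈ -0.78839)
((-13444 + r) + g(22)) - 16027 = ((-13444 - 6967/8837) + (1 - 7*22)) - 16027 = (-118811595/8837 + (1 - 154)) - 16027 = (-118811595/8837 - 153) - 16027 = -120163656/8837 - 16027 = -261794255/8837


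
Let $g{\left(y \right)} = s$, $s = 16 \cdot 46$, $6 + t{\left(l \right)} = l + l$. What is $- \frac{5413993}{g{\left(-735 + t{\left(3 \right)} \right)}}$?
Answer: $- \frac{235391}{32} \approx -7356.0$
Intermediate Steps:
$t{\left(l \right)} = -6 + 2 l$ ($t{\left(l \right)} = -6 + \left(l + l\right) = -6 + 2 l$)
$s = 736$
$g{\left(y \right)} = 736$
$- \frac{5413993}{g{\left(-735 + t{\left(3 \right)} \right)}} = - \frac{5413993}{736} = \left(-5413993\right) \frac{1}{736} = - \frac{235391}{32}$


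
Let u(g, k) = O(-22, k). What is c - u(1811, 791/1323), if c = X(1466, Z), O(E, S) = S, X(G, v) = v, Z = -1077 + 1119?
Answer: 7825/189 ≈ 41.402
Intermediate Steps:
Z = 42
c = 42
u(g, k) = k
c - u(1811, 791/1323) = 42 - 791/1323 = 42 - 1*113/189 = 42 - 113/189 = 7825/189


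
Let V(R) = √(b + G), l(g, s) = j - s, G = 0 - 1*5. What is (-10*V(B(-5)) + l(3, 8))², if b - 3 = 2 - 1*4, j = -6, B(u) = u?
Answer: -204 + 560*I ≈ -204.0 + 560.0*I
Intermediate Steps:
b = 1 (b = 3 + (2 - 1*4) = 3 + (2 - 4) = 3 - 2 = 1)
G = -5 (G = 0 - 5 = -5)
l(g, s) = -6 - s
V(R) = 2*I (V(R) = √(1 - 5) = √(-4) = 2*I)
(-10*V(B(-5)) + l(3, 8))² = (-20*I + (-6 - 1*8))² = (-20*I + (-6 - 8))² = (-20*I - 14)² = (-14 - 20*I)²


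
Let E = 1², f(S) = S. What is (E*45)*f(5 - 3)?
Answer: 90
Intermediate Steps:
E = 1
(E*45)*f(5 - 3) = (1*45)*(5 - 3) = 45*2 = 90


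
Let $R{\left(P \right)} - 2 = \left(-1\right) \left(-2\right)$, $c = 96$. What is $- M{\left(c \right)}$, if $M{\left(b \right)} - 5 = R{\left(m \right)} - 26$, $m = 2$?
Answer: $17$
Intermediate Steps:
$R{\left(P \right)} = 4$ ($R{\left(P \right)} = 2 - -2 = 2 + 2 = 4$)
$M{\left(b \right)} = -17$ ($M{\left(b \right)} = 5 + \left(4 - 26\right) = 5 - 22 = -17$)
$- M{\left(c \right)} = \left(-1\right) \left(-17\right) = 17$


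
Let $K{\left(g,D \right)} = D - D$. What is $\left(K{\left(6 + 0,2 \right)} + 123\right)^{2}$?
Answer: $15129$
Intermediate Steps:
$K{\left(g,D \right)} = 0$
$\left(K{\left(6 + 0,2 \right)} + 123\right)^{2} = \left(0 + 123\right)^{2} = 123^{2} = 15129$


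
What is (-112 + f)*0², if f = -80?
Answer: 0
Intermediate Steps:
(-112 + f)*0² = (-112 - 80)*0² = -192*0 = 0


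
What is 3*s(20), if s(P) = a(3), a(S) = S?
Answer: 9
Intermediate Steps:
s(P) = 3
3*s(20) = 3*3 = 9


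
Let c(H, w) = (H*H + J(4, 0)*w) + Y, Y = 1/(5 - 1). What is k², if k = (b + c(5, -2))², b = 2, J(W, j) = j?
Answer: 141158161/256 ≈ 5.5140e+5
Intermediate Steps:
Y = ¼ (Y = 1/4 = ¼ ≈ 0.25000)
c(H, w) = ¼ + H² (c(H, w) = (H*H + 0*w) + ¼ = (H² + 0) + ¼ = H² + ¼ = ¼ + H²)
k = 11881/16 (k = (2 + (¼ + 5²))² = (2 + (¼ + 25))² = (2 + 101/4)² = (109/4)² = 11881/16 ≈ 742.56)
k² = (11881/16)² = 141158161/256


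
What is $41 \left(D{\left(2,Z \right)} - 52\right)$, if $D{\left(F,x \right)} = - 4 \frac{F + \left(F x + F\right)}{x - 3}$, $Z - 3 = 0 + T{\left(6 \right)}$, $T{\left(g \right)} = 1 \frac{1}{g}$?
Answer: $-12300$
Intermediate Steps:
$T{\left(g \right)} = \frac{1}{g}$
$Z = \frac{19}{6}$ ($Z = 3 + \left(0 + \frac{1}{6}\right) = 3 + \frac{1}{6} = \frac{19}{6} \approx 3.1667$)
$D{\left(F,x \right)} = - \frac{4 \left(2 F + F x\right)}{-3 + x}$ ($D{\left(F,x \right)} = - 4 \frac{F + \left(F + F x\right)}{-3 + x} = - 4 \frac{2 F + F x}{-3 + x} = - \frac{4 \left(2 F + F x\right)}{-3 + x}$)
$41 \left(D{\left(2,Z \right)} - 52\right) = 41 \left(\left(-4\right) 2 \frac{1}{-3 + \frac{19}{6}} \left(2 + \frac{19}{6}\right) - 52\right) = 41 \left(\left(-4\right) 2 \frac{1}{\frac{1}{6}} \cdot \frac{31}{6} - 52\right) = 41 \left(\left(-4\right) 2 \cdot 6 \cdot \frac{31}{6} - 52\right) = 41 \left(-248 - 52\right) = 41 \left(-300\right) = -12300$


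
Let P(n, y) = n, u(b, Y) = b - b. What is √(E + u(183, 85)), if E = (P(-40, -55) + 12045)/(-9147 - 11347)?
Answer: 49*I*√102470/20494 ≈ 0.76536*I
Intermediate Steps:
u(b, Y) = 0
E = -12005/20494 (E = (-40 + 12045)/(-9147 - 11347) = 12005/(-20494) = 12005*(-1/20494) = -12005/20494 ≈ -0.58578)
√(E + u(183, 85)) = √(-12005/20494 + 0) = √(-12005/20494) = 49*I*√102470/20494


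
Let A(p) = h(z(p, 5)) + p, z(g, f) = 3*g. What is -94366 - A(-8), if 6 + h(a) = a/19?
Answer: -1792664/19 ≈ -94351.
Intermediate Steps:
h(a) = -6 + a/19
A(p) = -6 + 22*p/19 (A(p) = (-6 + (3*p)/19) + p = (-6 + 3*p/19) + p = -6 + 22*p/19)
-94366 - A(-8) = -94366 - (-6 + (22/19)*(-8)) = -94366 - (-6 - 176/19) = -94366 - 1*(-290/19) = -94366 + 290/19 = -1792664/19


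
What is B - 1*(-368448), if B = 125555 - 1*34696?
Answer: 459307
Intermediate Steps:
B = 90859 (B = 125555 - 34696 = 90859)
B - 1*(-368448) = 90859 - 1*(-368448) = 90859 + 368448 = 459307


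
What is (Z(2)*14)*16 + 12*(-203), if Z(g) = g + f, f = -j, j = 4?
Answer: -2884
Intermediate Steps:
f = -4 (f = -1*4 = -4)
Z(g) = -4 + g (Z(g) = g - 4 = -4 + g)
(Z(2)*14)*16 + 12*(-203) = ((-4 + 2)*14)*16 + 12*(-203) = -2*14*16 - 2436 = -28*16 - 2436 = -448 - 2436 = -2884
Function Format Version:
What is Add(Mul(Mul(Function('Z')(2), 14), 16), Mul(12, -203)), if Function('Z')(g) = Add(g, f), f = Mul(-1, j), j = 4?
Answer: -2884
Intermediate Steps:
f = -4 (f = Mul(-1, 4) = -4)
Function('Z')(g) = Add(-4, g) (Function('Z')(g) = Add(g, -4) = Add(-4, g))
Add(Mul(Mul(Function('Z')(2), 14), 16), Mul(12, -203)) = Add(Mul(Mul(Add(-4, 2), 14), 16), Mul(12, -203)) = Add(Mul(Mul(-2, 14), 16), -2436) = Add(Mul(-28, 16), -2436) = Add(-448, -2436) = -2884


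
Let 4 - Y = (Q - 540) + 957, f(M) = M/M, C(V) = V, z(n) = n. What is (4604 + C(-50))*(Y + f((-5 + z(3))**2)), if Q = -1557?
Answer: 5214330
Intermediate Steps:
f(M) = 1
Y = 1144 (Y = 4 - ((-1557 - 540) + 957) = 4 - (-2097 + 957) = 4 - 1*(-1140) = 4 + 1140 = 1144)
(4604 + C(-50))*(Y + f((-5 + z(3))**2)) = (4604 - 50)*(1144 + 1) = 4554*1145 = 5214330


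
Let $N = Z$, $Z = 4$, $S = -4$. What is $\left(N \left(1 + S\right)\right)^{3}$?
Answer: $-1728$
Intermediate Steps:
$N = 4$
$\left(N \left(1 + S\right)\right)^{3} = \left(4 \left(1 - 4\right)\right)^{3} = \left(4 \left(-3\right)\right)^{3} = \left(-12\right)^{3} = -1728$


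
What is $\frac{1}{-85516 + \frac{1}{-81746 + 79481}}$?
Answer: $- \frac{2265}{193693741} \approx -1.1694 \cdot 10^{-5}$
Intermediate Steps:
$\frac{1}{-85516 + \frac{1}{-81746 + 79481}} = \frac{1}{-85516 + \frac{1}{-2265}} = \frac{1}{-85516 - \frac{1}{2265}} = \frac{1}{- \frac{193693741}{2265}} = - \frac{2265}{193693741}$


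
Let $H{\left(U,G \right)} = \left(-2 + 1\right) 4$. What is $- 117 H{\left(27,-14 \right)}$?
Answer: $468$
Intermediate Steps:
$H{\left(U,G \right)} = -4$ ($H{\left(U,G \right)} = \left(-1\right) 4 = -4$)
$- 117 H{\left(27,-14 \right)} = \left(-117\right) \left(-4\right) = 468$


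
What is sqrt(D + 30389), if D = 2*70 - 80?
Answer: sqrt(30449) ≈ 174.50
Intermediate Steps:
D = 60 (D = 140 - 80 = 60)
sqrt(D + 30389) = sqrt(60 + 30389) = sqrt(30449)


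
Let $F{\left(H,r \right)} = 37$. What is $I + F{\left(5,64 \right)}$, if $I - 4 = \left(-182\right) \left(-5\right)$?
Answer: $951$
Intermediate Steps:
$I = 914$ ($I = 4 - -910 = 4 + 910 = 914$)
$I + F{\left(5,64 \right)} = 914 + 37 = 951$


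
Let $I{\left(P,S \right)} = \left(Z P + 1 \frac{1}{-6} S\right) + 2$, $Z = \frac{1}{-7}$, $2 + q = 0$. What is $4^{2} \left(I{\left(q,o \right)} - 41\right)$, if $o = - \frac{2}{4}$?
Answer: $- \frac{12980}{21} \approx -618.1$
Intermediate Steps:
$q = -2$ ($q = -2 + 0 = -2$)
$Z = - \frac{1}{7} \approx -0.14286$
$o = - \frac{1}{2}$ ($o = \left(-2\right) \frac{1}{4} = - \frac{1}{2} \approx -0.5$)
$I{\left(P,S \right)} = 2 - \frac{S}{6} - \frac{P}{7}$ ($I{\left(P,S \right)} = \left(- \frac{P}{7} + 1 \frac{1}{-6} S\right) + 2 = \left(- \frac{P}{7} + 1 \left(- \frac{1}{6}\right) S\right) + 2 = \left(- \frac{P}{7} - \frac{S}{6}\right) + 2 = \left(- \frac{S}{6} - \frac{P}{7}\right) + 2 = 2 - \frac{S}{6} - \frac{P}{7}$)
$4^{2} \left(I{\left(q,o \right)} - 41\right) = 4^{2} \left(\left(2 - - \frac{1}{12} - - \frac{2}{7}\right) - 41\right) = 16 \left(\left(2 + \frac{1}{12} + \frac{2}{7}\right) - 41\right) = 16 \left(\frac{199}{84} - 41\right) = 16 \left(- \frac{3245}{84}\right) = - \frac{12980}{21}$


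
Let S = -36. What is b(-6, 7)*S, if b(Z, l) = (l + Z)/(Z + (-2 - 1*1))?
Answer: 4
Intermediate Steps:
b(Z, l) = (Z + l)/(-3 + Z) (b(Z, l) = (Z + l)/(Z + (-2 - 1)) = (Z + l)/(Z - 3) = (Z + l)/(-3 + Z))
b(-6, 7)*S = ((-6 + 7)/(-3 - 6))*(-36) = (1/(-9))*(-36) = -⅑*1*(-36) = -⅑*(-36) = 4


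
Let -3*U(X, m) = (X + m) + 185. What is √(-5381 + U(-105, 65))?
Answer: 4*I*√3054/3 ≈ 73.684*I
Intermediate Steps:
U(X, m) = -185/3 - X/3 - m/3 (U(X, m) = -((X + m) + 185)/3 = -(185 + X + m)/3 = -185/3 - X/3 - m/3)
√(-5381 + U(-105, 65)) = √(-5381 + (-185/3 - ⅓*(-105) - ⅓*65)) = √(-5381 + (-185/3 + 35 - 65/3)) = √(-5381 - 145/3) = √(-16288/3) = 4*I*√3054/3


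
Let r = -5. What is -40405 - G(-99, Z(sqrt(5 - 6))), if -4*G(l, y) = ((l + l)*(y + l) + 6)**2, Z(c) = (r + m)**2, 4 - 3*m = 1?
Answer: 67527995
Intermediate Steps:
m = 1 (m = 4/3 - 1/3*1 = 4/3 - 1/3 = 1)
Z(c) = 16 (Z(c) = (-5 + 1)**2 = (-4)**2 = 16)
G(l, y) = -(6 + 2*l*(l + y))**2/4 (G(l, y) = -((l + l)*(y + l) + 6)**2/4 = -((2*l)*(l + y) + 6)**2/4 = -(2*l*(l + y) + 6)**2/4 = -(6 + 2*l*(l + y))**2/4)
-40405 - G(-99, Z(sqrt(5 - 6))) = -40405 - (-1)*(3 + (-99)**2 - 99*16)**2 = -40405 - (-1)*(3 + 9801 - 1584)**2 = -40405 - (-1)*8220**2 = -40405 - (-1)*67568400 = -40405 - 1*(-67568400) = -40405 + 67568400 = 67527995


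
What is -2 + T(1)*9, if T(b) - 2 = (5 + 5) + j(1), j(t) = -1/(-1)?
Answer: 115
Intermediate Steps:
j(t) = 1 (j(t) = -1*(-1) = 1)
T(b) = 13 (T(b) = 2 + ((5 + 5) + 1) = 2 + (10 + 1) = 2 + 11 = 13)
-2 + T(1)*9 = -2 + 13*9 = -2 + 117 = 115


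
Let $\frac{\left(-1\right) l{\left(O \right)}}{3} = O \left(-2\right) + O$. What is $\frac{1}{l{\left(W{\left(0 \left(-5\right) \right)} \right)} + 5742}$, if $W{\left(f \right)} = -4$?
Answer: $\frac{1}{5730} \approx 0.00017452$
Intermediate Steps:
$l{\left(O \right)} = 3 O$ ($l{\left(O \right)} = - 3 \left(O \left(-2\right) + O\right) = - 3 \left(- 2 O + O\right) = - 3 \left(- O\right) = 3 O$)
$\frac{1}{l{\left(W{\left(0 \left(-5\right) \right)} \right)} + 5742} = \frac{1}{3 \left(-4\right) + 5742} = \frac{1}{-12 + 5742} = \frac{1}{5730}$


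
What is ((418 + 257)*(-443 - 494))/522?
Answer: -70275/58 ≈ -1211.6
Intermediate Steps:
((418 + 257)*(-443 - 494))/522 = (675*(-937))*(1/522) = -632475*1/522 = -70275/58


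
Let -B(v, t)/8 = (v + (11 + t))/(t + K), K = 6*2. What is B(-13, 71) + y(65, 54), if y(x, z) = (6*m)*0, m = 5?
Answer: -552/83 ≈ -6.6506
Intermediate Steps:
K = 12
B(v, t) = -8*(11 + t + v)/(12 + t) (B(v, t) = -8*(v + (11 + t))/(t + 12) = -8*(11 + t + v)/(12 + t))
y(x, z) = 0 (y(x, z) = (6*5)*0 = 30*0 = 0)
B(-13, 71) + y(65, 54) = 8*(-11 - 1*71 - 1*(-13))/(12 + 71) + 0 = 8*(-11 - 71 + 13)/83 + 0 = 8*(1/83)*(-69) + 0 = -552/83 + 0 = -552/83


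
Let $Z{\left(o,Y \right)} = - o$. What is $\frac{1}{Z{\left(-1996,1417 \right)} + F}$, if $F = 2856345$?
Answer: $\frac{1}{2858341} \approx 3.4985 \cdot 10^{-7}$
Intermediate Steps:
$\frac{1}{Z{\left(-1996,1417 \right)} + F} = \frac{1}{\left(-1\right) \left(-1996\right) + 2856345} = \frac{1}{1996 + 2856345} = \frac{1}{2858341}$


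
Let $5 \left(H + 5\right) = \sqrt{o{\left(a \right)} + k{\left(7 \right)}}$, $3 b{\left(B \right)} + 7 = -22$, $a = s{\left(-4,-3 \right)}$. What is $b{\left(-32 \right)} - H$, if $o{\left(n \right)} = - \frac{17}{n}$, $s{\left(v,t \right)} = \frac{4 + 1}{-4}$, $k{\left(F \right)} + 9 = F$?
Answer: $- \frac{14}{3} - \frac{\sqrt{290}}{25} \approx -5.3478$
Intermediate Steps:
$k{\left(F \right)} = -9 + F$
$s{\left(v,t \right)} = - \frac{5}{4}$ ($s{\left(v,t \right)} = 5 \left(- \frac{1}{4}\right) = - \frac{5}{4}$)
$a = - \frac{5}{4} \approx -1.25$
$b{\left(B \right)} = - \frac{29}{3}$ ($b{\left(B \right)} = - \frac{7}{3} + \frac{1}{3} \left(-22\right) = - \frac{7}{3} - \frac{22}{3} = - \frac{29}{3}$)
$H = -5 + \frac{\sqrt{290}}{25}$ ($H = -5 + \frac{\sqrt{- \frac{17}{- \frac{5}{4}} + \left(-9 + 7\right)}}{5} = -5 + \frac{\sqrt{\left(-17\right) \left(- \frac{4}{5}\right) - 2}}{5} = -5 + \frac{\sqrt{\frac{68}{5} - 2}}{5} = -5 + \frac{\sqrt{\frac{58}{5}}}{5} = -5 + \frac{\frac{1}{5} \sqrt{290}}{5} = -5 + \frac{\sqrt{290}}{25} \approx -4.3188$)
$b{\left(-32 \right)} - H = - \frac{29}{3} - \left(-5 + \frac{\sqrt{290}}{25}\right) = - \frac{29}{3} + \left(5 - \frac{\sqrt{290}}{25}\right) = - \frac{14}{3} - \frac{\sqrt{290}}{25}$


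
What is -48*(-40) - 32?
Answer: 1888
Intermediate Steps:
-48*(-40) - 32 = 1920 - 32 = 1888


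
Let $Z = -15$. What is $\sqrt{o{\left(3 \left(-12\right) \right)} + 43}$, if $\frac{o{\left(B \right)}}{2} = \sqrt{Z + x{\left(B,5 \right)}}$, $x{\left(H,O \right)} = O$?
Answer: $\sqrt{43 + 2 i \sqrt{10}} \approx 6.5751 + 0.48095 i$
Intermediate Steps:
$o{\left(B \right)} = 2 i \sqrt{10}$ ($o{\left(B \right)} = 2 \sqrt{-15 + 5} = 2 \sqrt{-10} = 2 i \sqrt{10}$)
$\sqrt{o{\left(3 \left(-12\right) \right)} + 43} = \sqrt{2 i \sqrt{10} + 43} = \sqrt{43 + 2 i \sqrt{10}}$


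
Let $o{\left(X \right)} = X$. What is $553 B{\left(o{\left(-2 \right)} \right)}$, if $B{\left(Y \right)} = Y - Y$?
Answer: $0$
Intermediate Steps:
$B{\left(Y \right)} = 0$
$553 B{\left(o{\left(-2 \right)} \right)} = 553 \cdot 0 = 0$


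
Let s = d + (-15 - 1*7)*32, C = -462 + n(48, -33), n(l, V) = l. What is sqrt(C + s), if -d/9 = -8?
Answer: I*sqrt(1046) ≈ 32.342*I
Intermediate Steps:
d = 72 (d = -9*(-8) = 72)
C = -414 (C = -462 + 48 = -414)
s = -632 (s = 72 + (-15 - 1*7)*32 = 72 + (-15 - 7)*32 = 72 - 22*32 = 72 - 704 = -632)
sqrt(C + s) = sqrt(-414 - 632) = sqrt(-1046) = I*sqrt(1046)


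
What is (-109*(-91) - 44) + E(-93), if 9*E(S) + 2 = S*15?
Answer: 87478/9 ≈ 9719.8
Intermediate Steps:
E(S) = -2/9 + 5*S/3 (E(S) = -2/9 + (S*15)/9 = -2/9 + (15*S)/9 = -2/9 + 5*S/3)
(-109*(-91) - 44) + E(-93) = (-109*(-91) - 44) + (-2/9 + (5/3)*(-93)) = (9919 - 44) + (-2/9 - 155) = 9875 - 1397/9 = 87478/9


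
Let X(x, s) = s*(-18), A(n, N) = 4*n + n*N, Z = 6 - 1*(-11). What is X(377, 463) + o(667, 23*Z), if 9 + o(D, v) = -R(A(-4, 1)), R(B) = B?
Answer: -8323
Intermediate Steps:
Z = 17 (Z = 6 + 11 = 17)
A(n, N) = 4*n + N*n
X(x, s) = -18*s
o(D, v) = 11 (o(D, v) = -9 - (-4)*(4 + 1) = -9 - (-4)*5 = -9 - 1*(-20) = -9 + 20 = 11)
X(377, 463) + o(667, 23*Z) = -18*463 + 11 = -8334 + 11 = -8323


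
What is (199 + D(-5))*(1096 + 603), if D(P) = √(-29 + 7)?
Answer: 338101 + 1699*I*√22 ≈ 3.381e+5 + 7969.0*I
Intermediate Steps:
D(P) = I*√22 (D(P) = √(-22) = I*√22)
(199 + D(-5))*(1096 + 603) = (199 + I*√22)*(1096 + 603) = (199 + I*√22)*1699 = 338101 + 1699*I*√22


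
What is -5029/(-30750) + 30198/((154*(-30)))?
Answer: -1077803/169125 ≈ -6.3728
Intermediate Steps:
-5029/(-30750) + 30198/((154*(-30))) = -5029*(-1/30750) + 30198/(-4620) = 5029/30750 + 30198*(-1/4620) = 5029/30750 - 719/110 = -1077803/169125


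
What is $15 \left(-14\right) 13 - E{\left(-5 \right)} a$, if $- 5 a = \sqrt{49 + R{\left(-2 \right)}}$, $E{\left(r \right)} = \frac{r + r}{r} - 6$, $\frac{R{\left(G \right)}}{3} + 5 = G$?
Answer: $-2730 - \frac{8 \sqrt{7}}{5} \approx -2734.2$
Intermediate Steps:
$R{\left(G \right)} = -15 + 3 G$
$E{\left(r \right)} = -4$ ($E{\left(r \right)} = \frac{2 r}{r} - 6 = 2 - 6 = -4$)
$a = - \frac{2 \sqrt{7}}{5}$ ($a = - \frac{\sqrt{49 + \left(-15 + 3 \left(-2\right)\right)}}{5} = - \frac{\sqrt{49 - 21}}{5} = - \frac{\sqrt{28}}{5} = - \frac{2 \sqrt{7}}{5} \approx -1.0583$)
$15 \left(-14\right) 13 - E{\left(-5 \right)} a = 15 \left(-14\right) 13 - - 4 \left(- \frac{2 \sqrt{7}}{5}\right) = \left(-210\right) 13 - \frac{8 \sqrt{7}}{5} = -2730 - \frac{8 \sqrt{7}}{5}$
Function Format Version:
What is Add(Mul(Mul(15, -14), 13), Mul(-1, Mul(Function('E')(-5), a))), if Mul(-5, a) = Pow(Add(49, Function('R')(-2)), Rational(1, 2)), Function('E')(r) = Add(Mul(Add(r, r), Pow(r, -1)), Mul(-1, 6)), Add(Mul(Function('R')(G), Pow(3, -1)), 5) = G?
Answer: Add(-2730, Mul(Rational(-8, 5), Pow(7, Rational(1, 2)))) ≈ -2734.2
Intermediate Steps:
Function('R')(G) = Add(-15, Mul(3, G))
Function('E')(r) = -4 (Function('E')(r) = Add(Mul(Mul(2, r), Pow(r, -1)), -6) = Add(2, -6) = -4)
a = Mul(Rational(-2, 5), Pow(7, Rational(1, 2))) (a = Mul(Rational(-1, 5), Pow(Add(49, Add(-15, Mul(3, -2))), Rational(1, 2))) = Mul(Rational(-1, 5), Pow(Add(49, Add(-15, -6)), Rational(1, 2))) = Mul(Rational(-1, 5), Pow(Add(49, -21), Rational(1, 2))) = Mul(Rational(-1, 5), Pow(28, Rational(1, 2))) = Mul(Rational(-1, 5), Mul(2, Pow(7, Rational(1, 2)))) = Mul(Rational(-2, 5), Pow(7, Rational(1, 2))) ≈ -1.0583)
Add(Mul(Mul(15, -14), 13), Mul(-1, Mul(Function('E')(-5), a))) = Add(Mul(Mul(15, -14), 13), Mul(-1, Mul(-4, Mul(Rational(-2, 5), Pow(7, Rational(1, 2)))))) = Add(Mul(-210, 13), Mul(-1, Mul(Rational(8, 5), Pow(7, Rational(1, 2))))) = Add(-2730, Mul(Rational(-8, 5), Pow(7, Rational(1, 2))))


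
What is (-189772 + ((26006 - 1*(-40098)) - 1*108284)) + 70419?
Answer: -161533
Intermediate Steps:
(-189772 + ((26006 - 1*(-40098)) - 1*108284)) + 70419 = (-189772 + ((26006 + 40098) - 108284)) + 70419 = (-189772 + (66104 - 108284)) + 70419 = (-189772 - 42180) + 70419 = -231952 + 70419 = -161533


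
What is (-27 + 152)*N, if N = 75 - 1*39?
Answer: 4500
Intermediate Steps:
N = 36 (N = 75 - 39 = 36)
(-27 + 152)*N = (-27 + 152)*36 = 125*36 = 4500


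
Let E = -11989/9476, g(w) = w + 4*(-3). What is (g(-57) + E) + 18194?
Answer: 171740511/9476 ≈ 18124.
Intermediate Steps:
g(w) = -12 + w (g(w) = w - 12 = -12 + w)
E = -11989/9476 (E = -11989*1/9476 = -11989/9476 ≈ -1.2652)
(g(-57) + E) + 18194 = ((-12 - 57) - 11989/9476) + 18194 = (-69 - 11989/9476) + 18194 = -665833/9476 + 18194 = 171740511/9476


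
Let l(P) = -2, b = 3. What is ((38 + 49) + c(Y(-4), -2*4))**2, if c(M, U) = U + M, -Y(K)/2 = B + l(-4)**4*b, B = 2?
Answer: 441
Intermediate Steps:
Y(K) = -100 (Y(K) = -2*(2 + (-2)**4*3) = -2*(2 + 16*3) = -2*(2 + 48) = -2*50 = -100)
c(M, U) = M + U
((38 + 49) + c(Y(-4), -2*4))**2 = ((38 + 49) + (-100 - 2*4))**2 = (87 + (-100 - 8))**2 = (87 - 108)**2 = (-21)**2 = 441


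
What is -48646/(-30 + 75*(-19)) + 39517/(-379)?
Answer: -39060401/551445 ≈ -70.833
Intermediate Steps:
-48646/(-30 + 75*(-19)) + 39517/(-379) = -48646/(-30 - 1425) + 39517*(-1/379) = -48646/(-1455) - 39517/379 = -48646*(-1/1455) - 39517/379 = 48646/1455 - 39517/379 = -39060401/551445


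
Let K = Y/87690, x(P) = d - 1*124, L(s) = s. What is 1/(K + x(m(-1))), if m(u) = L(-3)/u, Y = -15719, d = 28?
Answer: -87690/8433959 ≈ -0.010397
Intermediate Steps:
m(u) = -3/u
x(P) = -96 (x(P) = 28 - 1*124 = 28 - 124 = -96)
K = -15719/87690 ≈ -0.17926
1/(K + x(m(-1))) = 1/(-15719/87690 - 96) = 1/(-8433959/87690) = -87690/8433959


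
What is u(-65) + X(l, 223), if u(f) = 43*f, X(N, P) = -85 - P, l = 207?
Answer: -3103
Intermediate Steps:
u(-65) + X(l, 223) = 43*(-65) + (-85 - 1*223) = -2795 + (-85 - 223) = -2795 - 308 = -3103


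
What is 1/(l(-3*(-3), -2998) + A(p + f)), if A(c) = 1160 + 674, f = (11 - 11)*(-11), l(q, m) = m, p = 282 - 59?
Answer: -1/1164 ≈ -0.00085911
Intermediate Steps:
p = 223
f = 0 (f = 0*(-11) = 0)
A(c) = 1834
1/(l(-3*(-3), -2998) + A(p + f)) = 1/(-2998 + 1834) = 1/(-1164) = -1/1164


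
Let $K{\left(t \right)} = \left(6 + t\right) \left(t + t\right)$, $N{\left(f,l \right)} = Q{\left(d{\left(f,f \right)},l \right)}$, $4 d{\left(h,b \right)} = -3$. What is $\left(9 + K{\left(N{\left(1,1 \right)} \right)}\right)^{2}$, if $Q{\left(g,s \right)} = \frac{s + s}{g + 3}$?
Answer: $\frac{2961841}{6561} \approx 451.43$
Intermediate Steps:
$d{\left(h,b \right)} = - \frac{3}{4}$ ($d{\left(h,b \right)} = \frac{1}{4} \left(-3\right) = - \frac{3}{4}$)
$Q{\left(g,s \right)} = \frac{2 s}{3 + g}$
$N{\left(f,l \right)} = \frac{8 l}{9}$ ($N{\left(f,l \right)} = \frac{2 l}{3 - \frac{3}{4}} = \frac{2 l}{\frac{9}{4}} = 2 l \frac{4}{9} = \frac{8 l}{9}$)
$K{\left(t \right)} = 2 t \left(6 + t\right)$ ($K{\left(t \right)} = \left(6 + t\right) 2 t = 2 t \left(6 + t\right)$)
$\left(9 + K{\left(N{\left(1,1 \right)} \right)}\right)^{2} = \left(9 + 2 \cdot \frac{8}{9} \cdot 1 \left(6 + \frac{8}{9} \cdot 1\right)\right)^{2} = \left(9 + 2 \cdot \frac{8}{9} \left(6 + \frac{8}{9}\right)\right)^{2} = \left(9 + 2 \cdot \frac{8}{9} \cdot \frac{62}{9}\right)^{2} = \left(9 + \frac{992}{81}\right)^{2} = \left(\frac{1721}{81}\right)^{2} = \frac{2961841}{6561}$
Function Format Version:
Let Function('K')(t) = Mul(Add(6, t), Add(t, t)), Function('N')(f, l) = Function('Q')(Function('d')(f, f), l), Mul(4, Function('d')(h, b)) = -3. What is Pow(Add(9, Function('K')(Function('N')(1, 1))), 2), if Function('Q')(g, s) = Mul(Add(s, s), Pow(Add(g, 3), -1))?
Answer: Rational(2961841, 6561) ≈ 451.43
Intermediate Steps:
Function('d')(h, b) = Rational(-3, 4) (Function('d')(h, b) = Mul(Rational(1, 4), -3) = Rational(-3, 4))
Function('Q')(g, s) = Mul(2, s, Pow(Add(3, g), -1)) (Function('Q')(g, s) = Mul(Mul(2, s), Pow(Add(3, g), -1)) = Mul(2, s, Pow(Add(3, g), -1)))
Function('N')(f, l) = Mul(Rational(8, 9), l) (Function('N')(f, l) = Mul(2, l, Pow(Add(3, Rational(-3, 4)), -1)) = Mul(2, l, Pow(Rational(9, 4), -1)) = Mul(2, l, Rational(4, 9)) = Mul(Rational(8, 9), l))
Function('K')(t) = Mul(2, t, Add(6, t)) (Function('K')(t) = Mul(Add(6, t), Mul(2, t)) = Mul(2, t, Add(6, t)))
Pow(Add(9, Function('K')(Function('N')(1, 1))), 2) = Pow(Add(9, Mul(2, Mul(Rational(8, 9), 1), Add(6, Mul(Rational(8, 9), 1)))), 2) = Pow(Add(9, Mul(2, Rational(8, 9), Add(6, Rational(8, 9)))), 2) = Pow(Add(9, Mul(2, Rational(8, 9), Rational(62, 9))), 2) = Pow(Add(9, Rational(992, 81)), 2) = Pow(Rational(1721, 81), 2) = Rational(2961841, 6561)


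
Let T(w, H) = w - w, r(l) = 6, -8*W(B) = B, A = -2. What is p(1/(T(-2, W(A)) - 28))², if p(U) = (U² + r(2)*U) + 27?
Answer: 441042001/614656 ≈ 717.54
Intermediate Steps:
W(B) = -B/8
T(w, H) = 0
p(U) = 27 + U² + 6*U (p(U) = (U² + 6*U) + 27 = 27 + U² + 6*U)
p(1/(T(-2, W(A)) - 28))² = (27 + (1/(0 - 28))² + 6/(0 - 28))² = (27 + (1/(-28))² + 6/(-28))² = (27 + (-1/28)² + 6*(-1/28))² = (27 + 1/784 - 3/14)² = (21001/784)² = 441042001/614656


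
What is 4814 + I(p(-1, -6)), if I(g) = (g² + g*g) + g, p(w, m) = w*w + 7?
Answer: 4950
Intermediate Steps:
p(w, m) = 7 + w² (p(w, m) = w² + 7 = 7 + w²)
I(g) = g + 2*g² (I(g) = (g² + g²) + g = 2*g² + g = g + 2*g²)
4814 + I(p(-1, -6)) = 4814 + (7 + (-1)²)*(1 + 2*(7 + (-1)²)) = 4814 + (7 + 1)*(1 + 2*(7 + 1)) = 4814 + 8*(1 + 2*8) = 4814 + 8*(1 + 16) = 4814 + 8*17 = 4814 + 136 = 4950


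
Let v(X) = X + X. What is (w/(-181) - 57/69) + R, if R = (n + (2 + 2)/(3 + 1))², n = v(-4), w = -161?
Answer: 204251/4163 ≈ 49.063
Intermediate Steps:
v(X) = 2*X
n = -8 (n = 2*(-4) = -8)
R = 49 (R = (-8 + (2 + 2)/(3 + 1))² = (-8 + 4/4)² = (-8 + 4*(¼))² = (-8 + 1)² = (-7)² = 49)
(w/(-181) - 57/69) + R = (-161/(-181) - 57/69) + 49 = (-161*(-1/181) - 57*1/69) + 49 = (161/181 - 19/23) + 49 = 264/4163 + 49 = 204251/4163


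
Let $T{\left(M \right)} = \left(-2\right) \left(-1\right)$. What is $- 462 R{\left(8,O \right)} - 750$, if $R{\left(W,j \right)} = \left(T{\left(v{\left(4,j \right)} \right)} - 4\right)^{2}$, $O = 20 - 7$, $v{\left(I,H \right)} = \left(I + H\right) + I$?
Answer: $-2598$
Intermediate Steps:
$v{\left(I,H \right)} = H + 2 I$ ($v{\left(I,H \right)} = \left(H + I\right) + I = H + 2 I$)
$T{\left(M \right)} = 2$
$O = 13$ ($O = 20 - 7 = 13$)
$R{\left(W,j \right)} = 4$ ($R{\left(W,j \right)} = \left(2 - 4\right)^{2} = \left(-2\right)^{2} = 4$)
$- 462 R{\left(8,O \right)} - 750 = \left(-462\right) 4 - 750 = -1848 - 750 = -2598$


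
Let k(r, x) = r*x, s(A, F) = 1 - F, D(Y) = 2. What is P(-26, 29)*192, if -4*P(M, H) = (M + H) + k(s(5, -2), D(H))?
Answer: -432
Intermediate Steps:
P(M, H) = -3/2 - H/4 - M/4 (P(M, H) = -((M + H) + (1 - 1*(-2))*2)/4 = -((H + M) + (1 + 2)*2)/4 = -((H + M) + 3*2)/4 = -((H + M) + 6)/4 = -(6 + H + M)/4 = -3/2 - H/4 - M/4)
P(-26, 29)*192 = (-3/2 - ¼*29 - ¼*(-26))*192 = (-3/2 - 29/4 + 13/2)*192 = -9/4*192 = -432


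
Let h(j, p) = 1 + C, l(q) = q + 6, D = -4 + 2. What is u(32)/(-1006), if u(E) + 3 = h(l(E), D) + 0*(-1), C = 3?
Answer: -1/1006 ≈ -0.00099404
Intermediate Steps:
D = -2
l(q) = 6 + q
h(j, p) = 4 (h(j, p) = 1 + 3 = 4)
u(E) = 1 (u(E) = -3 + (4 + 0*(-1)) = -3 + (4 + 0) = -3 + 4 = 1)
u(32)/(-1006) = 1/(-1006) = 1*(-1/1006) = -1/1006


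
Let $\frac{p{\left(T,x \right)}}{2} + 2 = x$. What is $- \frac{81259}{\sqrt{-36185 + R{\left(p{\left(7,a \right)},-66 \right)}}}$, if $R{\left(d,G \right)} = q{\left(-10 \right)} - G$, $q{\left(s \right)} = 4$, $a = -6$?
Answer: $\frac{81259 i \sqrt{36115}}{36115} \approx 427.59 i$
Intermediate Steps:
$p{\left(T,x \right)} = -4 + 2 x$
$R{\left(d,G \right)} = 4 - G$
$- \frac{81259}{\sqrt{-36185 + R{\left(p{\left(7,a \right)},-66 \right)}}} = - \frac{81259}{\sqrt{-36185 + \left(4 - -66\right)}} = - \frac{81259}{\sqrt{-36185 + \left(4 + 66\right)}} = - \frac{81259}{\sqrt{-36185 + 70}} = - \frac{81259}{\sqrt{-36115}} = - \frac{81259}{i \sqrt{36115}} = - 81259 \left(- \frac{i \sqrt{36115}}{36115}\right) = \frac{81259 i \sqrt{36115}}{36115}$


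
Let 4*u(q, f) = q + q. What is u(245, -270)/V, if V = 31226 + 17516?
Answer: 245/97484 ≈ 0.0025132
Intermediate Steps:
u(q, f) = q/2 (u(q, f) = (q + q)/4 = (2*q)/4 = q/2)
V = 48742
u(245, -270)/V = ((1/2)*245)/48742 = (245/2)*(1/48742) = 245/97484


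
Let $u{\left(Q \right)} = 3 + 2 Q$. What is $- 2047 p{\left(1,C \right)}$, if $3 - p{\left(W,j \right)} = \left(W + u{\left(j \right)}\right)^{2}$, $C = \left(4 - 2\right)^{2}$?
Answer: $288627$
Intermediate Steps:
$C = 4$ ($C = 2^{2} = 4$)
$p{\left(W,j \right)} = 3 - \left(3 + W + 2 j\right)^{2}$ ($p{\left(W,j \right)} = 3 - \left(W + \left(3 + 2 j\right)\right)^{2} = 3 - \left(3 + W + 2 j\right)^{2}$)
$- 2047 p{\left(1,C \right)} = - 2047 \left(3 - \left(3 + 1 + 2 \cdot 4\right)^{2}\right) = - 2047 \left(3 - \left(3 + 1 + 8\right)^{2}\right) = - 2047 \left(3 - 12^{2}\right) = - 2047 \left(3 - 144\right) = \left(-2047\right) \left(-141\right) = 288627$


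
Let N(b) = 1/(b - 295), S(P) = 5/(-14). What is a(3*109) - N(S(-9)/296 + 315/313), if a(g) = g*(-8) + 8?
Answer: -994513719488/381332445 ≈ -2608.0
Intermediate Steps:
S(P) = -5/14 (S(P) = 5*(-1/14) = -5/14)
N(b) = 1/(-295 + b)
a(g) = 8 - 8*g (a(g) = -8*g + 8 = 8 - 8*g)
a(3*109) - N(S(-9)/296 + 315/313) = (8 - 24*109) - 1/(-295 + (-5/14/296 + 315/313)) = (8 - 8*327) - 1/(-295 + (-5/14*1/296 + 315*(1/313))) = (8 - 2616) - 1/(-295 + (-5/4144 + 315/313)) = -2608 - 1/(-295 + 1303795/1297072) = -2608 - 1/(-381332445/1297072) = -2608 - 1*(-1297072/381332445) = -2608 + 1297072/381332445 = -994513719488/381332445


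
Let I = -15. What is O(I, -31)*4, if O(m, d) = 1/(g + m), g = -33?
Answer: -1/12 ≈ -0.083333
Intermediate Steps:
O(m, d) = 1/(-33 + m)
O(I, -31)*4 = 4/(-33 - 15) = 4/(-48) = -1/48*4 = -1/12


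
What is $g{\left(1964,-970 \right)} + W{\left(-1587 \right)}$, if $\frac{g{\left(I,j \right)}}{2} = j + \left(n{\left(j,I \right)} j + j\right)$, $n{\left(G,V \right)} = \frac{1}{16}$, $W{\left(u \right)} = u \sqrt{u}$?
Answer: $- \frac{16005}{4} - 36501 i \sqrt{3} \approx -4001.3 - 63222.0 i$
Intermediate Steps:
$W{\left(u \right)} = u^{\frac{3}{2}}$
$n{\left(G,V \right)} = \frac{1}{16}$
$g{\left(I,j \right)} = \frac{33 j}{8}$ ($g{\left(I,j \right)} = 2 \left(j + \left(\frac{j}{16} + j\right)\right) = 2 \left(j + \frac{17 j}{16}\right) = 2 \frac{33 j}{16} = \frac{33 j}{8}$)
$g{\left(1964,-970 \right)} + W{\left(-1587 \right)} = \frac{33}{8} \left(-970\right) + \left(-1587\right)^{\frac{3}{2}} = - \frac{16005}{4} - 36501 i \sqrt{3}$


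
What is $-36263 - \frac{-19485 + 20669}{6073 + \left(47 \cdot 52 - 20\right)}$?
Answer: $- \frac{308127895}{8497} \approx -36263.0$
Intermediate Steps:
$-36263 - \frac{-19485 + 20669}{6073 + \left(47 \cdot 52 - 20\right)} = -36263 - \frac{1184}{6073 + \left(2444 - 20\right)} = -36263 - \frac{1184}{6073 + 2424} = -36263 - \frac{1184}{8497} = - \frac{308127895}{8497}$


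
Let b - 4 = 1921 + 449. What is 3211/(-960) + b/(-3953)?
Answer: -14972123/3794880 ≈ -3.9453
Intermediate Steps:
b = 2374 (b = 4 + (1921 + 449) = 4 + 2370 = 2374)
3211/(-960) + b/(-3953) = 3211/(-960) + 2374/(-3953) = 3211*(-1/960) + 2374*(-1/3953) = -3211/960 - 2374/3953 = -14972123/3794880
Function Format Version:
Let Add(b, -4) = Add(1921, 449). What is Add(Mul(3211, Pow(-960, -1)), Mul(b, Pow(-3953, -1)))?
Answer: Rational(-14972123, 3794880) ≈ -3.9453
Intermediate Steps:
b = 2374 (b = Add(4, Add(1921, 449)) = Add(4, 2370) = 2374)
Add(Mul(3211, Pow(-960, -1)), Mul(b, Pow(-3953, -1))) = Add(Mul(3211, Pow(-960, -1)), Mul(2374, Pow(-3953, -1))) = Add(Mul(3211, Rational(-1, 960)), Mul(2374, Rational(-1, 3953))) = Add(Rational(-3211, 960), Rational(-2374, 3953)) = Rational(-14972123, 3794880)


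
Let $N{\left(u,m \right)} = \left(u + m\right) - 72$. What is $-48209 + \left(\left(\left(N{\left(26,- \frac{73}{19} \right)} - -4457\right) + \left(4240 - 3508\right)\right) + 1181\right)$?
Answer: $- \frac{795888}{19} \approx -41889.0$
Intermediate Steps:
$N{\left(u,m \right)} = -72 + m + u$ ($N{\left(u,m \right)} = \left(m + u\right) - 72 = -72 + m + u$)
$-48209 + \left(\left(\left(N{\left(26,- \frac{73}{19} \right)} - -4457\right) + \left(4240 - 3508\right)\right) + 1181\right) = -48209 + \left(\left(\left(\left(-72 - \frac{73}{19} + 26\right) - -4457\right) + \left(4240 - 3508\right)\right) + 1181\right) = -48209 + \left(\left(\left(\left(-72 - \frac{73}{19} + 26\right) + 4457\right) + 732\right) + 1181\right) = -48209 + \left(\left(\left(- \frac{947}{19} + 4457\right) + 732\right) + 1181\right) = -48209 + \left(\left(\frac{83736}{19} + 732\right) + 1181\right) = -48209 + \left(\frac{97644}{19} + 1181\right) = -48209 + \frac{120083}{19} = - \frac{795888}{19}$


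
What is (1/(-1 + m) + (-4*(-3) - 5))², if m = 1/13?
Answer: 5041/144 ≈ 35.007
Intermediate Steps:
m = 1/13 ≈ 0.076923
(1/(-1 + m) + (-4*(-3) - 5))² = (1/(-1 + 1/13) + (-4*(-3) - 5))² = (1/(-12/13) + (12 - 5))² = (-13/12 + 7)² = (71/12)² = 5041/144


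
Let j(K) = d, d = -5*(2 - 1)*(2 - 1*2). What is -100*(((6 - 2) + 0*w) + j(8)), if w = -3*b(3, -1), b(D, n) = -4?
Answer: -400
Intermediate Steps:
w = 12 (w = -3*(-4) = 12)
d = 0 (d = -5*(2 - 2) = -5*0 = 0)
j(K) = 0
-100*(((6 - 2) + 0*w) + j(8)) = -100*(((6 - 2) + 0*12) + 0) = -100*((4 + 0) + 0) = -100*(4 + 0) = -100*4 = -400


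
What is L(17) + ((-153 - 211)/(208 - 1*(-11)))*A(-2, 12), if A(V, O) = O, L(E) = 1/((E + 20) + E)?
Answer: -78551/3942 ≈ -19.927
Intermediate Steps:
L(E) = 1/(20 + 2*E) (L(E) = 1/((20 + E) + E) = 1/(20 + 2*E))
L(17) + ((-153 - 211)/(208 - 1*(-11)))*A(-2, 12) = 1/(2*(10 + 17)) + ((-153 - 211)/(208 - 1*(-11)))*12 = (½)/27 - 364/(208 + 11)*12 = (½)*(1/27) - 364/219*12 = 1/54 - 364*1/219*12 = 1/54 - 364/219*12 = 1/54 - 1456/73 = -78551/3942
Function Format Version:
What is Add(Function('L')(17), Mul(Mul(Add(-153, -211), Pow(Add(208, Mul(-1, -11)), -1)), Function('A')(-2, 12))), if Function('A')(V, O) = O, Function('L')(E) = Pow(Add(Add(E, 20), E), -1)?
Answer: Rational(-78551, 3942) ≈ -19.927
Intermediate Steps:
Function('L')(E) = Pow(Add(20, Mul(2, E)), -1) (Function('L')(E) = Pow(Add(Add(20, E), E), -1) = Pow(Add(20, Mul(2, E)), -1))
Add(Function('L')(17), Mul(Mul(Add(-153, -211), Pow(Add(208, Mul(-1, -11)), -1)), Function('A')(-2, 12))) = Add(Mul(Rational(1, 2), Pow(Add(10, 17), -1)), Mul(Mul(Add(-153, -211), Pow(Add(208, Mul(-1, -11)), -1)), 12)) = Add(Mul(Rational(1, 2), Pow(27, -1)), Mul(Mul(-364, Pow(Add(208, 11), -1)), 12)) = Add(Mul(Rational(1, 2), Rational(1, 27)), Mul(Mul(-364, Pow(219, -1)), 12)) = Add(Rational(1, 54), Mul(Mul(-364, Rational(1, 219)), 12)) = Add(Rational(1, 54), Mul(Rational(-364, 219), 12)) = Add(Rational(1, 54), Rational(-1456, 73)) = Rational(-78551, 3942)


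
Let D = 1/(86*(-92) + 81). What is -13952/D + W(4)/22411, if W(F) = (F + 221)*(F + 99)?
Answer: 2448583571207/22411 ≈ 1.0926e+8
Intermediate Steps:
W(F) = (99 + F)*(221 + F) (W(F) = (221 + F)*(99 + F) = (99 + F)*(221 + F))
D = -1/7831 (D = 1/(-7912 + 81) = 1/(-7831) = -1/7831 ≈ -0.00012770)
-13952/D + W(4)/22411 = -13952/(-1/7831) + (21879 + 4² + 320*4)/22411 = -13952*(-7831) + (21879 + 16 + 1280)*(1/22411) = 109258112 + 23175*(1/22411) = 109258112 + 23175/22411 = 2448583571207/22411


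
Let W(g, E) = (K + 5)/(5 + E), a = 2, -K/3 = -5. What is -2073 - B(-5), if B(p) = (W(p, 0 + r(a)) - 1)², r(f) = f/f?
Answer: -18706/9 ≈ -2078.4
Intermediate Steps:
K = 15 (K = -3*(-5) = 15)
r(f) = 1
W(g, E) = 20/(5 + E) (W(g, E) = (15 + 5)/(5 + E) = 20/(5 + E))
B(p) = 49/9 (B(p) = (20/(5 + (0 + 1)) - 1)² = (20/(5 + 1) - 1)² = (20/6 - 1)² = (20*(⅙) - 1)² = (10/3 - 1)² = (7/3)² = 49/9)
-2073 - B(-5) = -2073 - 1*49/9 = -2073 - 49/9 = -18706/9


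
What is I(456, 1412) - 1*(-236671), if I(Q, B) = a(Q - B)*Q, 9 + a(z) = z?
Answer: -203369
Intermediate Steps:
a(z) = -9 + z
I(Q, B) = Q*(-9 + Q - B) (I(Q, B) = (-9 + (Q - B))*Q = (-9 + Q - B)*Q = Q*(-9 + Q - B))
I(456, 1412) - 1*(-236671) = 456*(-9 + 456 - 1*1412) - 1*(-236671) = 456*(-9 + 456 - 1412) + 236671 = 456*(-965) + 236671 = -440040 + 236671 = -203369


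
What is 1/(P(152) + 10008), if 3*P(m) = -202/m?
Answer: 228/2281723 ≈ 9.9925e-5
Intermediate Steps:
P(m) = -202/(3*m) (P(m) = (-202/m)/3 = -202/(3*m))
1/(P(152) + 10008) = 1/(-202/3/152 + 10008) = 1/(-202/3*1/152 + 10008) = 1/(-101/228 + 10008) = 1/(2281723/228) = 228/2281723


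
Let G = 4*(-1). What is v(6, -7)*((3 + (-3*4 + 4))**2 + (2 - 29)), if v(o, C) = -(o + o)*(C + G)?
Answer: -264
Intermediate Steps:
G = -4
v(o, C) = -2*o*(-4 + C) (v(o, C) = -(o + o)*(C - 4) = -2*o*(-4 + C))
v(6, -7)*((3 + (-3*4 + 4))**2 + (2 - 29)) = (2*6*(4 - 1*(-7)))*((3 + (-3*4 + 4))**2 + (2 - 29)) = (2*6*(4 + 7))*((3 + (-12 + 4))**2 - 27) = (2*6*11)*((3 - 8)**2 - 27) = 132*((-5)**2 - 27) = 132*(25 - 27) = 132*(-2) = -264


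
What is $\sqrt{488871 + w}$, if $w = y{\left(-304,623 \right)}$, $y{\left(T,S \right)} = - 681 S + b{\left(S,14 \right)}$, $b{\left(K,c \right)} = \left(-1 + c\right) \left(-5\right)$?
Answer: $\sqrt{64543} \approx 254.05$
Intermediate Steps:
$b{\left(K,c \right)} = 5 - 5 c$
$y{\left(T,S \right)} = -65 - 681 S$ ($y{\left(T,S \right)} = - 681 S + \left(5 - 70\right) = - 681 S - 65 = -65 - 681 S$)
$w = -424328$ ($w = -65 - 424263 = -424328$)
$\sqrt{488871 + w} = \sqrt{488871 - 424328} = \sqrt{64543}$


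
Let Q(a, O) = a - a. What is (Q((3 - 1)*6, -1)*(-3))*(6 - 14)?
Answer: 0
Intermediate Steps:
Q(a, O) = 0
(Q((3 - 1)*6, -1)*(-3))*(6 - 14) = (0*(-3))*(6 - 14) = 0*(-8) = 0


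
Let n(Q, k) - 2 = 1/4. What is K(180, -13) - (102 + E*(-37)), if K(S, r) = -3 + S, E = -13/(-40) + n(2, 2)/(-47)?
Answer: 160277/1880 ≈ 85.254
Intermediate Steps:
n(Q, k) = 9/4 (n(Q, k) = 2 + 1/4 = 2 + ¼ = 9/4)
E = 521/1880 (E = -13/(-40) + (9/4)/(-47) = -13*(-1/40) + (9/4)*(-1/47) = 13/40 - 9/188 = 521/1880 ≈ 0.27713)
K(180, -13) - (102 + E*(-37)) = (-3 + 180) - (102 + (521/1880)*(-37)) = 177 - (102 - 19277/1880) = 177 - 1*172483/1880 = 177 - 172483/1880 = 160277/1880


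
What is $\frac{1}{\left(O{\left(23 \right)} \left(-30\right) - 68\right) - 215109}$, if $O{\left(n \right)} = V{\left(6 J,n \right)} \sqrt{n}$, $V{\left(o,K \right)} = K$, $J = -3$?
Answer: $- \frac{215177}{46290191029} + \frac{690 \sqrt{23}}{46290191029} \approx -4.5769 \cdot 10^{-6}$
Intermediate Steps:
$O{\left(n \right)} = n^{\frac{3}{2}}$ ($O{\left(n \right)} = n \sqrt{n} = n^{\frac{3}{2}}$)
$\frac{1}{\left(O{\left(23 \right)} \left(-30\right) - 68\right) - 215109} = \frac{1}{\left(23^{\frac{3}{2}} \left(-30\right) - 68\right) - 215109} = \frac{1}{\left(23 \sqrt{23} \left(-30\right) - 68\right) - 215109} = \frac{1}{\left(- 690 \sqrt{23} - 68\right) - 215109} = \frac{1}{\left(-68 - 690 \sqrt{23}\right) - 215109} = \frac{1}{-215177 - 690 \sqrt{23}}$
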